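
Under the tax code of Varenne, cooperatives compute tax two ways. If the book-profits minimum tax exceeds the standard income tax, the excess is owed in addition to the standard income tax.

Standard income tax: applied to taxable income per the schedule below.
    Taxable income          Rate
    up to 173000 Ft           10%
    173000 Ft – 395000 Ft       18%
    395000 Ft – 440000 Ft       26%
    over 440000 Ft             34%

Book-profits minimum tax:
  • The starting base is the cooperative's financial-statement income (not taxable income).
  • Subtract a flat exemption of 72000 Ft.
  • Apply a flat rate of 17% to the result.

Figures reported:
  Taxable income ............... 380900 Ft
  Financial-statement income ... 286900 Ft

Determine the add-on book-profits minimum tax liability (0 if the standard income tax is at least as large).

Book-profits minimum tax:
  Base (financial-statement income): 286900 Ft
  Less exemption 72000 Ft → base 214900 Ft
  214900 Ft × 17% = 36533 Ft

Standard income tax:
  173000 Ft × 10% = 17300 Ft
  207900 Ft × 18% = 37422 Ft
  → 54722 Ft

36533 Ft ≤ 54722 Ft, so no add-on is due.

0 Ft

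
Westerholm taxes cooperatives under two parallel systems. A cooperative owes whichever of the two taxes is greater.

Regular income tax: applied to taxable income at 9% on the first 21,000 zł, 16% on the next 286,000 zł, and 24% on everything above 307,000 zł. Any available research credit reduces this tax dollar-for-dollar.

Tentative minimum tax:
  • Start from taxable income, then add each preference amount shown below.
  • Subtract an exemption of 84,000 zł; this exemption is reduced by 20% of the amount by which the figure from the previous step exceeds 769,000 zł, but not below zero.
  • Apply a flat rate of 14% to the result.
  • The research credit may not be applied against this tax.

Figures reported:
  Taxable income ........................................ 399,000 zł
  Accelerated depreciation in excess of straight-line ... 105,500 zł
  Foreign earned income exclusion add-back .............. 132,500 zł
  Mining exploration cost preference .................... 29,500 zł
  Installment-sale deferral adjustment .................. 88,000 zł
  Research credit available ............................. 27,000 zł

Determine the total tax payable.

93,870 zł

Regular income tax:
  21,000 zł × 9% = 1,890 zł
  286,000 zł × 16% = 45,760 zł
  92,000 zł × 24% = 22,080 zł
  → 69,730 zł
  Less research credit 27,000 zł → 42,730 zł

Tentative minimum tax:
  Adjusted income: 399,000 zł + 105,500 zł + 132,500 zł + 29,500 zł + 88,000 zł = 754,500 zł
  Exemption: 754,500 zł ≤ 769,000 zł, so full 84,000 zł applies
  Base: 754,500 zł − 84,000 zł = 670,500 zł
  670,500 zł × 14% = 93,870 zł

93,870 zł > 42,730 zł, so the tentative minimum tax is the binding amount.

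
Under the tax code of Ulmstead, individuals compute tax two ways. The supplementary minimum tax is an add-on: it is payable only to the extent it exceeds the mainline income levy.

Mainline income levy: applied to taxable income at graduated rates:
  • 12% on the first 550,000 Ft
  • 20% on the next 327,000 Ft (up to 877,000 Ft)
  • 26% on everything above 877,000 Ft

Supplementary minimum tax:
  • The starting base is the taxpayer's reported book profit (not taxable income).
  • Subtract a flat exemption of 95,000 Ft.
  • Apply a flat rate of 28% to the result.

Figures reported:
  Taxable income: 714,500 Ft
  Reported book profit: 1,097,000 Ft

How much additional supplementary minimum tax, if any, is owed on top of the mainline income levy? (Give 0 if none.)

181,660 Ft

Supplementary minimum tax:
  Base (reported book profit): 1,097,000 Ft
  Less exemption 95,000 Ft → base 1,002,000 Ft
  1,002,000 Ft × 28% = 280,560 Ft

Mainline income levy:
  550,000 Ft × 12% = 66,000 Ft
  164,500 Ft × 20% = 32,900 Ft
  → 98,900 Ft

Excess of supplementary minimum tax over mainline income levy: 280,560 Ft − 98,900 Ft = 181,660 Ft.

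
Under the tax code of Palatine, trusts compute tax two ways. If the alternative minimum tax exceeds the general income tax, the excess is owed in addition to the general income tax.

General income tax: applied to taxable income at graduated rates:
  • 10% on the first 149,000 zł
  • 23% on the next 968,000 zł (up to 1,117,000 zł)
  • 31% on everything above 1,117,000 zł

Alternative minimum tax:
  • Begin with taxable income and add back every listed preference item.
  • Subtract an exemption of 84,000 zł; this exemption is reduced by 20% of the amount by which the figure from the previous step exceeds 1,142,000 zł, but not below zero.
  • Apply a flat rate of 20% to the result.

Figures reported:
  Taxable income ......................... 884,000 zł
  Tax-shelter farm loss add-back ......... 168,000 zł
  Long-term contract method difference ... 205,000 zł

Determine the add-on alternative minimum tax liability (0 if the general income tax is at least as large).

55,250 zł

General income tax:
  149,000 zł × 10% = 14,900 zł
  735,000 zł × 23% = 169,050 zł
  → 183,950 zł

Alternative minimum tax:
  Adjusted income: 884,000 zł + 168,000 zł + 205,000 zł = 1,257,000 zł
  Exemption: 84,000 zł − 20% × (1,257,000 zł − 1,142,000 zł) = 84,000 zł − 23,000 zł = 61,000 zł
  Base: 1,257,000 zł − 61,000 zł = 1,196,000 zł
  1,196,000 zł × 20% = 239,200 zł

Excess of alternative minimum tax over general income tax: 239,200 zł − 183,950 zł = 55,250 zł.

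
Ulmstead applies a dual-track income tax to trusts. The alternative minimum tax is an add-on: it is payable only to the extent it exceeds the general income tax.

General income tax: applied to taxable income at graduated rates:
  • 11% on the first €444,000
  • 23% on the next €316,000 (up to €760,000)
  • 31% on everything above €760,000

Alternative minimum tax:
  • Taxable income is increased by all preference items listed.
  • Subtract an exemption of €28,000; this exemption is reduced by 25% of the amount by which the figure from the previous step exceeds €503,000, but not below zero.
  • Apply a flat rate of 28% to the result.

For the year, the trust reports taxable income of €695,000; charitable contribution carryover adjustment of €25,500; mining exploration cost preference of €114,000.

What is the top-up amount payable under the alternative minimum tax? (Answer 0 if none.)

Alternative minimum tax:
  Adjusted income: €695,000 + €25,500 + €114,000 = €834,500
  Exemption: 25% × (€834,500 − €503,000) = €82,875 ≥ €28,000, so the exemption is fully phased out
  Base: €834,500 − €0 = €834,500
  €834,500 × 28% = €233,660

General income tax:
  €444,000 × 11% = €48,840
  €251,000 × 23% = €57,730
  → €106,570

Excess of alternative minimum tax over general income tax: €233,660 − €106,570 = €127,090.

€127,090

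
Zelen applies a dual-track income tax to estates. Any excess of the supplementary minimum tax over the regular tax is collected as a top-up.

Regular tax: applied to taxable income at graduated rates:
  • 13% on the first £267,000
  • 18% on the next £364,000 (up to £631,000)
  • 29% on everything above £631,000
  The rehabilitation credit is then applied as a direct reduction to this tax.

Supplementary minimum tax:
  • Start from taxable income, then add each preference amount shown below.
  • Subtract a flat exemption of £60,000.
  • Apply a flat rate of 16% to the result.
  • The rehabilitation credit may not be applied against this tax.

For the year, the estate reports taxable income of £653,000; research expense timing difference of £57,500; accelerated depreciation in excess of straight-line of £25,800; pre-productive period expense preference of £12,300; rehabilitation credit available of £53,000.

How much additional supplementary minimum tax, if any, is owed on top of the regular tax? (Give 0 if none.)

£56,566

Regular tax:
  £267,000 × 13% = £34,710
  £364,000 × 18% = £65,520
  £22,000 × 29% = £6,380
  → £106,610
  Less rehabilitation credit £53,000 → £53,610

Supplementary minimum tax:
  Adjusted income: £653,000 + £57,500 + £25,800 + £12,300 = £748,600
  Less exemption £60,000 → base £688,600
  £688,600 × 16% = £110,176

Excess of supplementary minimum tax over regular tax: £110,176 − £53,610 = £56,566.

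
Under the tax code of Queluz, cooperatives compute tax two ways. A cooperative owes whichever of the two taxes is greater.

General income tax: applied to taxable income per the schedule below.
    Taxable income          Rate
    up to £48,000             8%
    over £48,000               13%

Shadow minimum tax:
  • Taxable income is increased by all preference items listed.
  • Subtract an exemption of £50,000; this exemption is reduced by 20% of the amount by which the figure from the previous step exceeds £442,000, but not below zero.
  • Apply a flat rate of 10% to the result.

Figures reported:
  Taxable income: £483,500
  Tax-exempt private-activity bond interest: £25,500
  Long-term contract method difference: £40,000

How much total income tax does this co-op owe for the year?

General income tax:
  £48,000 × 8% = £3,840
  £435,500 × 13% = £56,615
  → £60,455

Shadow minimum tax:
  Adjusted income: £483,500 + £25,500 + £40,000 = £549,000
  Exemption: £50,000 − 20% × (£549,000 − £442,000) = £50,000 − £21,400 = £28,600
  Base: £549,000 − £28,600 = £520,400
  £520,400 × 10% = £52,040

£60,455 > £52,040, so the general income tax governs.

£60,455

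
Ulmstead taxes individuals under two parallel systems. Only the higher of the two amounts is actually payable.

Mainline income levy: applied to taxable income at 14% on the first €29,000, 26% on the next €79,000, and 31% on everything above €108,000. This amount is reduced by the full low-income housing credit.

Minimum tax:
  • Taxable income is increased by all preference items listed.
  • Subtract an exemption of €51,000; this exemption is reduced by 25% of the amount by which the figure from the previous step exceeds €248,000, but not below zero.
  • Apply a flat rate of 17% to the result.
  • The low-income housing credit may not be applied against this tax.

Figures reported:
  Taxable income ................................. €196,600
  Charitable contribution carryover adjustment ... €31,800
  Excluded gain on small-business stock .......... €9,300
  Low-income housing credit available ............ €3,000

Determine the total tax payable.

€49,066

Minimum tax:
  Adjusted income: €196,600 + €31,800 + €9,300 = €237,700
  Exemption: €237,700 ≤ €248,000, so full €51,000 applies
  Base: €237,700 − €51,000 = €186,700
  €186,700 × 17% = €31,739

Mainline income levy:
  €29,000 × 14% = €4,060
  €79,000 × 26% = €20,540
  €88,600 × 31% = €27,466
  → €52,066
  Less low-income housing credit €3,000 → €49,066

€49,066 > €31,739, so the mainline income levy governs.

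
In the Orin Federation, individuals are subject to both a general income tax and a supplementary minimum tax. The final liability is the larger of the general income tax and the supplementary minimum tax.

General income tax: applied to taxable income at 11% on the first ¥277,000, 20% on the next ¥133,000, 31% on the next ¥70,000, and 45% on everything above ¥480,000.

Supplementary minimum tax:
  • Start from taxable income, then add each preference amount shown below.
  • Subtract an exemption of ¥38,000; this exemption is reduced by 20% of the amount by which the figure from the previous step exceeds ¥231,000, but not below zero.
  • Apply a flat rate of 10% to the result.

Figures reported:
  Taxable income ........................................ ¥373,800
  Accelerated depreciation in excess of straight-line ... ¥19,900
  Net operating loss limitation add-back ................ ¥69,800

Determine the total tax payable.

General income tax:
  ¥277,000 × 11% = ¥30,470
  ¥96,800 × 20% = ¥19,360
  → ¥49,830

Supplementary minimum tax:
  Adjusted income: ¥373,800 + ¥19,900 + ¥69,800 = ¥463,500
  Exemption: 20% × (¥463,500 − ¥231,000) = ¥46,500 ≥ ¥38,000, so the exemption is fully phased out
  Base: ¥463,500 − ¥0 = ¥463,500
  ¥463,500 × 10% = ¥46,350

¥49,830 > ¥46,350, so the general income tax governs.

¥49,830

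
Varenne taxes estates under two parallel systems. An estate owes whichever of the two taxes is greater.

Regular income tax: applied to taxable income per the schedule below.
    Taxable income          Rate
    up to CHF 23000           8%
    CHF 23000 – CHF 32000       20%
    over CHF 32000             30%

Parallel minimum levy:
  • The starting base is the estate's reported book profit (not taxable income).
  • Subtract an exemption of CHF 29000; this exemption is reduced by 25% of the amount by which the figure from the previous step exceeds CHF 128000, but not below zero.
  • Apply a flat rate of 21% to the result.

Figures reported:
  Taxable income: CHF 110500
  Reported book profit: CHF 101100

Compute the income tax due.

Regular income tax:
  CHF 23000 × 8% = CHF 1840
  CHF 9000 × 20% = CHF 1800
  CHF 78500 × 30% = CHF 23550
  → CHF 27190

Parallel minimum levy:
  Base (reported book profit): CHF 101100
  Exemption: CHF 101100 ≤ CHF 128000, so full CHF 29000 applies
  Base: CHF 101100 − CHF 29000 = CHF 72100
  CHF 72100 × 21% = CHF 15141

CHF 27190 > CHF 15141, so the regular income tax governs.

CHF 27190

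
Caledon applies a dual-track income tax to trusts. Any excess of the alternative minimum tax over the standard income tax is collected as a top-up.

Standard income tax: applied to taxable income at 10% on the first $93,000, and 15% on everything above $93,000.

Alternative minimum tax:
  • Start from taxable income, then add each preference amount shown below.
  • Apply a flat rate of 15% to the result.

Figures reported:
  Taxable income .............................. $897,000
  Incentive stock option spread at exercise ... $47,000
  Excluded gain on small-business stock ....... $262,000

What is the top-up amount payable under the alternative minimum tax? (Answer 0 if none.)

Standard income tax:
  $93,000 × 10% = $9,300
  $804,000 × 15% = $120,600
  → $129,900

Alternative minimum tax:
  Adjusted income: $897,000 + $47,000 + $262,000 = $1,206,000
  $1,206,000 × 15% = $180,900

Excess of alternative minimum tax over standard income tax: $180,900 − $129,900 = $51,000.

$51,000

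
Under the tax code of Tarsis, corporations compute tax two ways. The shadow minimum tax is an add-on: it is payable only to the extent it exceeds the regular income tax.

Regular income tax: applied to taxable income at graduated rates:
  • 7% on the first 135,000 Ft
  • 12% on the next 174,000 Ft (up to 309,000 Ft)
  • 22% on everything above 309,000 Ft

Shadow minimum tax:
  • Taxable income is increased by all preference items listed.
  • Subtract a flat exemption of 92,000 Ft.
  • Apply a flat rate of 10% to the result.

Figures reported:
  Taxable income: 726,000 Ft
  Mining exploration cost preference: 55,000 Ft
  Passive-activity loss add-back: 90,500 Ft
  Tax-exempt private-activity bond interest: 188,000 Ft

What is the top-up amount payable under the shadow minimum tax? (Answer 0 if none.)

Regular income tax:
  135,000 Ft × 7% = 9,450 Ft
  174,000 Ft × 12% = 20,880 Ft
  417,000 Ft × 22% = 91,740 Ft
  → 122,070 Ft

Shadow minimum tax:
  Adjusted income: 726,000 Ft + 55,000 Ft + 90,500 Ft + 188,000 Ft = 1,059,500 Ft
  Less exemption 92,000 Ft → base 967,500 Ft
  967,500 Ft × 10% = 96,750 Ft

96,750 Ft ≤ 122,070 Ft, so no add-on is due.

0 Ft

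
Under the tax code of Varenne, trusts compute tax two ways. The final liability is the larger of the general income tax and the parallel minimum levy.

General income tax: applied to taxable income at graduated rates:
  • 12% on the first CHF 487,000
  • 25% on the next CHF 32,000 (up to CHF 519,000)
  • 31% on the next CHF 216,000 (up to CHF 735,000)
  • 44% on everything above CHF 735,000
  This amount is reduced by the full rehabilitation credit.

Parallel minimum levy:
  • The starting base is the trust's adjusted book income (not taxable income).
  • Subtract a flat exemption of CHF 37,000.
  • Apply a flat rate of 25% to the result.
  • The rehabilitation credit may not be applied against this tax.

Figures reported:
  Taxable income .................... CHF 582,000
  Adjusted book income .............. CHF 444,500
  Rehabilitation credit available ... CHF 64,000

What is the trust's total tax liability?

Parallel minimum levy:
  Base (adjusted book income): CHF 444,500
  Less exemption CHF 37,000 → base CHF 407,500
  CHF 407,500 × 25% = CHF 101,875

General income tax:
  CHF 487,000 × 12% = CHF 58,440
  CHF 32,000 × 25% = CHF 8,000
  CHF 63,000 × 31% = CHF 19,530
  → CHF 85,970
  Less rehabilitation credit CHF 64,000 → CHF 21,970

CHF 101,875 > CHF 21,970, so the parallel minimum levy is the binding amount.

CHF 101,875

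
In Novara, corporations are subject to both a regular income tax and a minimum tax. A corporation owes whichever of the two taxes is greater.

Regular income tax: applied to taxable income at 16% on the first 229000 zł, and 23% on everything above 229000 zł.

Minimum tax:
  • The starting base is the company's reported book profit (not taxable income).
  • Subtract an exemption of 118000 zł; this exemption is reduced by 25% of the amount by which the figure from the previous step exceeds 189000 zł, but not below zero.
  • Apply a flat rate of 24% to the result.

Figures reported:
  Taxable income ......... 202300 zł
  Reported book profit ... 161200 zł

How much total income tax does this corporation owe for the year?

Minimum tax:
  Base (reported book profit): 161200 zł
  Exemption: 161200 zł ≤ 189000 zł, so full 118000 zł applies
  Base: 161200 zł − 118000 zł = 43200 zł
  43200 zł × 24% = 10368 zł

Regular income tax:
  202300 zł × 16% = 32368 zł

32368 zł > 10368 zł, so the regular income tax governs.

32368 zł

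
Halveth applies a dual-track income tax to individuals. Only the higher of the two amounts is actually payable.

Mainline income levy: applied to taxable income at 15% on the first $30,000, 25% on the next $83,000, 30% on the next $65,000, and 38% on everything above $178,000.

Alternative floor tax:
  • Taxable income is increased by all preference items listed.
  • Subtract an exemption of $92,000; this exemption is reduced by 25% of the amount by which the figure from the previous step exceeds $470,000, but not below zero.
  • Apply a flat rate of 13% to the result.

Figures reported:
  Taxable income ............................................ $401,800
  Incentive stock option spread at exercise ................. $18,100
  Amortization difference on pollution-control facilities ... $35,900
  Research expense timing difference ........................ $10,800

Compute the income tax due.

$129,794

Mainline income levy:
  $30,000 × 15% = $4,500
  $83,000 × 25% = $20,750
  $65,000 × 30% = $19,500
  $223,800 × 38% = $85,044
  → $129,794

Alternative floor tax:
  Adjusted income: $401,800 + $18,100 + $35,900 + $10,800 = $466,600
  Exemption: $466,600 ≤ $470,000, so full $92,000 applies
  Base: $466,600 − $92,000 = $374,600
  $374,600 × 13% = $48,698

$129,794 > $48,698, so the mainline income levy governs.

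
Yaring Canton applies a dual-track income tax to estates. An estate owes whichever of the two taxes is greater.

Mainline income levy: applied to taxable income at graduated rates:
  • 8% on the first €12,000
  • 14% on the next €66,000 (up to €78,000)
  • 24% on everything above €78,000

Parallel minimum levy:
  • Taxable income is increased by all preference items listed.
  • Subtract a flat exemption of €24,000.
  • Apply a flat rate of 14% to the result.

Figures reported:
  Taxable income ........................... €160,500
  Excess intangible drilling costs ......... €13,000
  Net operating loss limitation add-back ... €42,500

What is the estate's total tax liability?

Parallel minimum levy:
  Adjusted income: €160,500 + €13,000 + €42,500 = €216,000
  Less exemption €24,000 → base €192,000
  €192,000 × 14% = €26,880

Mainline income levy:
  €12,000 × 8% = €960
  €66,000 × 14% = €9,240
  €82,500 × 24% = €19,800
  → €30,000

€30,000 > €26,880, so the mainline income levy governs.

€30,000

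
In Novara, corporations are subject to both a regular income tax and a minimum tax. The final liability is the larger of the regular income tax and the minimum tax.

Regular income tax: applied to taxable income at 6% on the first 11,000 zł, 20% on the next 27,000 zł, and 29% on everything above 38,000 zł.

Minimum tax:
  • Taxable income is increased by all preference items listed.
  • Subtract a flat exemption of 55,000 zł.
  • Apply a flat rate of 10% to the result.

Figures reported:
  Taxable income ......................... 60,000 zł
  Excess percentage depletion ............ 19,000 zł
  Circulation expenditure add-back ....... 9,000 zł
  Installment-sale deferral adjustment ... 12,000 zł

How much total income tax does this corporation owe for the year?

12,440 zł

Minimum tax:
  Adjusted income: 60,000 zł + 19,000 zł + 9,000 zł + 12,000 zł = 100,000 zł
  Less exemption 55,000 zł → base 45,000 zł
  45,000 zł × 10% = 4,500 zł

Regular income tax:
  11,000 zł × 6% = 660 zł
  27,000 zł × 20% = 5,400 zł
  22,000 zł × 29% = 6,380 zł
  → 12,440 zł

12,440 zł > 4,500 zł, so the regular income tax governs.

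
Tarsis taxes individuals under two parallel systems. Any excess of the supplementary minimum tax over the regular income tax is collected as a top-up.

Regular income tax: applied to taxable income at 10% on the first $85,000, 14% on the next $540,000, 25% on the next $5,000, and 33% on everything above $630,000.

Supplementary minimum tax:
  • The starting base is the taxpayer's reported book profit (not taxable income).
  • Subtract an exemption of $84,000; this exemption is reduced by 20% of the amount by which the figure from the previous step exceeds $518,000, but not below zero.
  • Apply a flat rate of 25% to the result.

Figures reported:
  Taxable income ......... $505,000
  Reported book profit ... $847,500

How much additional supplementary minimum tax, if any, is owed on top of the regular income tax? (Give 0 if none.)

$140,050

Supplementary minimum tax:
  Base (reported book profit): $847,500
  Exemption: $84,000 − 20% × ($847,500 − $518,000) = $84,000 − $65,900 = $18,100
  Base: $847,500 − $18,100 = $829,400
  $829,400 × 25% = $207,350

Regular income tax:
  $85,000 × 10% = $8,500
  $420,000 × 14% = $58,800
  → $67,300

Excess of supplementary minimum tax over regular income tax: $207,350 − $67,300 = $140,050.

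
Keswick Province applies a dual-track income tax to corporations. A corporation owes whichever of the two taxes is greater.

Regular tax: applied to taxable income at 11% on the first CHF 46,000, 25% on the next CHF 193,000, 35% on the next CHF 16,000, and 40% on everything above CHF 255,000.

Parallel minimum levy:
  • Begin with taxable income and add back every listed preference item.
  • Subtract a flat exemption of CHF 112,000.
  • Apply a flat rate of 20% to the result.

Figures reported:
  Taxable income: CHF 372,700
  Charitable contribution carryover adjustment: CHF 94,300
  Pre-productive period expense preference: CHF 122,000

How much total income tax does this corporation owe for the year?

CHF 105,990

Regular tax:
  CHF 46,000 × 11% = CHF 5,060
  CHF 193,000 × 25% = CHF 48,250
  CHF 16,000 × 35% = CHF 5,600
  CHF 117,700 × 40% = CHF 47,080
  → CHF 105,990

Parallel minimum levy:
  Adjusted income: CHF 372,700 + CHF 94,300 + CHF 122,000 = CHF 589,000
  Less exemption CHF 112,000 → base CHF 477,000
  CHF 477,000 × 20% = CHF 95,400

CHF 105,990 > CHF 95,400, so the regular tax governs.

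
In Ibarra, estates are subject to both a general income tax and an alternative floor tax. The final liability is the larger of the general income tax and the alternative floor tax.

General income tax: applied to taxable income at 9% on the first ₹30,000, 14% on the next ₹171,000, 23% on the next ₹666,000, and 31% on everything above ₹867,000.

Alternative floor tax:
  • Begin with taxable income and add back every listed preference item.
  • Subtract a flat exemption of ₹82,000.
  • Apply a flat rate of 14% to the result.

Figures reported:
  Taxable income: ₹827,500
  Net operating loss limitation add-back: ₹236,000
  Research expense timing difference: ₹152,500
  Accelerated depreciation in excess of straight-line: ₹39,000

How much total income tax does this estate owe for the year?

₹170,735

Alternative floor tax:
  Adjusted income: ₹827,500 + ₹236,000 + ₹152,500 + ₹39,000 = ₹1,255,000
  Less exemption ₹82,000 → base ₹1,173,000
  ₹1,173,000 × 14% = ₹164,220

General income tax:
  ₹30,000 × 9% = ₹2,700
  ₹171,000 × 14% = ₹23,940
  ₹626,500 × 23% = ₹144,095
  → ₹170,735

₹170,735 > ₹164,220, so the general income tax governs.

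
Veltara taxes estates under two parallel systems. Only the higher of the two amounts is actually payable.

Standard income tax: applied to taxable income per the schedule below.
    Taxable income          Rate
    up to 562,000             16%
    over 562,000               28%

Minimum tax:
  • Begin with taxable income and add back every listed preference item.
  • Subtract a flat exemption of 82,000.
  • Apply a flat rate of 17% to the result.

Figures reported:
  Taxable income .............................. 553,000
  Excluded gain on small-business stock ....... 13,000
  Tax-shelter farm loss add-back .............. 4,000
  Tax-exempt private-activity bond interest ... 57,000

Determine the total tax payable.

92,650

Standard income tax:
  553,000 × 16% = 88,480

Minimum tax:
  Adjusted income: 553,000 + 13,000 + 4,000 + 57,000 = 627,000
  Less exemption 82,000 → base 545,000
  545,000 × 17% = 92,650

92,650 > 88,480, so the minimum tax is the binding amount.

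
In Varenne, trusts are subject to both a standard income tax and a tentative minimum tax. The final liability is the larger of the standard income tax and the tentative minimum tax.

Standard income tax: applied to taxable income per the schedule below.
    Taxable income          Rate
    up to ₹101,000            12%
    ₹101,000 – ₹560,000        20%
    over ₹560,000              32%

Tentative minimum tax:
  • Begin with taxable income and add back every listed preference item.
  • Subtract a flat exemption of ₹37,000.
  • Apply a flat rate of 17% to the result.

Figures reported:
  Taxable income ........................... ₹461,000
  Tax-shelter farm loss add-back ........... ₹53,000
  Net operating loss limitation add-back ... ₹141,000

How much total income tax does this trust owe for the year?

₹105,060

Standard income tax:
  ₹101,000 × 12% = ₹12,120
  ₹360,000 × 20% = ₹72,000
  → ₹84,120

Tentative minimum tax:
  Adjusted income: ₹461,000 + ₹53,000 + ₹141,000 = ₹655,000
  Less exemption ₹37,000 → base ₹618,000
  ₹618,000 × 17% = ₹105,060

₹105,060 > ₹84,120, so the tentative minimum tax is the binding amount.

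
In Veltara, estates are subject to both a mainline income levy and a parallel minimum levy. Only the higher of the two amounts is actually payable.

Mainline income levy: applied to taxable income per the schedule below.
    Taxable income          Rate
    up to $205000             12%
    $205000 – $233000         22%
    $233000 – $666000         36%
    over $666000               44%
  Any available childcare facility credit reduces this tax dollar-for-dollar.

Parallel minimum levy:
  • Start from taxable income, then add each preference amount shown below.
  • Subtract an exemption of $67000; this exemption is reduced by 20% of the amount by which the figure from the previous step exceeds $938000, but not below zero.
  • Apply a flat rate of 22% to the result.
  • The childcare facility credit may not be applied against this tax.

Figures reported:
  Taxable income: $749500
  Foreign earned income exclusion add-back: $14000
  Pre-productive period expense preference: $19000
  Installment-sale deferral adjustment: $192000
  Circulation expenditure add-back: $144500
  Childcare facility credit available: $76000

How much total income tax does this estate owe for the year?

$239404

Parallel minimum levy:
  Adjusted income: $749500 + $14000 + $19000 + $192000 + $144500 = $1119000
  Exemption: $67000 − 20% × ($1119000 − $938000) = $67000 − $36200 = $30800
  Base: $1119000 − $30800 = $1088200
  $1088200 × 22% = $239404

Mainline income levy:
  $205000 × 12% = $24600
  $28000 × 22% = $6160
  $433000 × 36% = $155880
  $83500 × 44% = $36740
  → $223380
  Less childcare facility credit $76000 → $147380

$239404 > $147380, so the parallel minimum levy is the binding amount.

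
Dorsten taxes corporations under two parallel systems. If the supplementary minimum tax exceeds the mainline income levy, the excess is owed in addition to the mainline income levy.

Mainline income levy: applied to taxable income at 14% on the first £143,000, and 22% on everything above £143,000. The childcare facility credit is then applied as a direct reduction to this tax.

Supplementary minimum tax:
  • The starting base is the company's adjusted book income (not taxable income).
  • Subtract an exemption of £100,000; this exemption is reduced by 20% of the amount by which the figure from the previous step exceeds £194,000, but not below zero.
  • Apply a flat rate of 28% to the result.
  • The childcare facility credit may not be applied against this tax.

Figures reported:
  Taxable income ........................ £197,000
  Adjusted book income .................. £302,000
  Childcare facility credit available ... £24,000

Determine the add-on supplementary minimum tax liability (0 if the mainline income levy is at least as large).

£54,708

Supplementary minimum tax:
  Base (adjusted book income): £302,000
  Exemption: £100,000 − 20% × (£302,000 − £194,000) = £100,000 − £21,600 = £78,400
  Base: £302,000 − £78,400 = £223,600
  £223,600 × 28% = £62,608

Mainline income levy:
  £143,000 × 14% = £20,020
  £54,000 × 22% = £11,880
  → £31,900
  Less childcare facility credit £24,000 → £7,900

Excess of supplementary minimum tax over mainline income levy: £62,608 − £7,900 = £54,708.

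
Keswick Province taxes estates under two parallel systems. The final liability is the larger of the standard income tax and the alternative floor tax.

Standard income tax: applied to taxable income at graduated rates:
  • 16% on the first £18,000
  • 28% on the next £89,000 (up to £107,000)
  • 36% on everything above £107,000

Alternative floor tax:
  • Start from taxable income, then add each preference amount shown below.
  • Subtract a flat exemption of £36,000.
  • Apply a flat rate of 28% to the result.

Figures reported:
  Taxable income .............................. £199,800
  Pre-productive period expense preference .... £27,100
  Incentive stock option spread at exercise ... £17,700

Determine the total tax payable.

Standard income tax:
  £18,000 × 16% = £2,880
  £89,000 × 28% = £24,920
  £92,800 × 36% = £33,408
  → £61,208

Alternative floor tax:
  Adjusted income: £199,800 + £27,100 + £17,700 = £244,600
  Less exemption £36,000 → base £208,600
  £208,600 × 28% = £58,408

£61,208 > £58,408, so the standard income tax governs.

£61,208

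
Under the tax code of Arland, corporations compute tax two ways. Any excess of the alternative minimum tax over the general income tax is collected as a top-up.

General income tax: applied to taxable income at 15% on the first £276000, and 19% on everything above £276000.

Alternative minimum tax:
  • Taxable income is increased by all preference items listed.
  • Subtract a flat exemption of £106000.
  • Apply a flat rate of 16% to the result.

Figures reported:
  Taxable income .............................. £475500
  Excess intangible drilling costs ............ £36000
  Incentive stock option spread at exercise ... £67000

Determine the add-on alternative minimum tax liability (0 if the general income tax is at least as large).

£0

Alternative minimum tax:
  Adjusted income: £475500 + £36000 + £67000 = £578500
  Less exemption £106000 → base £472500
  £472500 × 16% = £75600

General income tax:
  £276000 × 15% = £41400
  £199500 × 19% = £37905
  → £79305

£75600 ≤ £79305, so no add-on is due.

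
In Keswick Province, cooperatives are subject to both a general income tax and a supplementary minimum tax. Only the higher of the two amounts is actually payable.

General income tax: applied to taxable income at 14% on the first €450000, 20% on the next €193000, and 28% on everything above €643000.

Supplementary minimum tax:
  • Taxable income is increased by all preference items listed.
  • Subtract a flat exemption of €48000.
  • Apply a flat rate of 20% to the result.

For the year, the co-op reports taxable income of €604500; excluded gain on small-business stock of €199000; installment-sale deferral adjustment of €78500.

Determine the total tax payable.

€166800

Supplementary minimum tax:
  Adjusted income: €604500 + €199000 + €78500 = €882000
  Less exemption €48000 → base €834000
  €834000 × 20% = €166800

General income tax:
  €450000 × 14% = €63000
  €154500 × 20% = €30900
  → €93900

€166800 > €93900, so the supplementary minimum tax is the binding amount.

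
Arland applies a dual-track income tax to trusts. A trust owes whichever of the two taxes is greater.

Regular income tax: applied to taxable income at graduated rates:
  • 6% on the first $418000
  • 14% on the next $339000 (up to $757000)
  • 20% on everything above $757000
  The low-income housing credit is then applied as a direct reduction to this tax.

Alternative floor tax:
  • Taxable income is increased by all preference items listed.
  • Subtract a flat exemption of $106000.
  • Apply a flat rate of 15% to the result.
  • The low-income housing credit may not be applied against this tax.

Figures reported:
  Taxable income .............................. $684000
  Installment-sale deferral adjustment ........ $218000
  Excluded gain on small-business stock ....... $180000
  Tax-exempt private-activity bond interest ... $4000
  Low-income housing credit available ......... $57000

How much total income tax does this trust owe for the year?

Regular income tax:
  $418000 × 6% = $25080
  $266000 × 14% = $37240
  → $62320
  Less low-income housing credit $57000 → $5320

Alternative floor tax:
  Adjusted income: $684000 + $218000 + $180000 + $4000 = $1086000
  Less exemption $106000 → base $980000
  $980000 × 15% = $147000

$147000 > $5320, so the alternative floor tax is the binding amount.

$147000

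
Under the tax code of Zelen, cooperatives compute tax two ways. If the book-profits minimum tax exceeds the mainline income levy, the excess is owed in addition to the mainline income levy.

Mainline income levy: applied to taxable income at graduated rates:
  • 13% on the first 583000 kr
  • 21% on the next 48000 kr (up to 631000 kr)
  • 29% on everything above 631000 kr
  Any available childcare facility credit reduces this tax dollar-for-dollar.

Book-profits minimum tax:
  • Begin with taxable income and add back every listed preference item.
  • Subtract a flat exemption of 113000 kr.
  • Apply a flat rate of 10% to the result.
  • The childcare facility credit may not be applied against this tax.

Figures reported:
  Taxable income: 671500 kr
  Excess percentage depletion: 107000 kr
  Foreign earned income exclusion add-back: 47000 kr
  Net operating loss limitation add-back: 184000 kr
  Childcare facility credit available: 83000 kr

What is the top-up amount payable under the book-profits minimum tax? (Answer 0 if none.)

75035 kr

Book-profits minimum tax:
  Adjusted income: 671500 kr + 107000 kr + 47000 kr + 184000 kr = 1009500 kr
  Less exemption 113000 kr → base 896500 kr
  896500 kr × 10% = 89650 kr

Mainline income levy:
  583000 kr × 13% = 75790 kr
  48000 kr × 21% = 10080 kr
  40500 kr × 29% = 11745 kr
  → 97615 kr
  Less childcare facility credit 83000 kr → 14615 kr

Excess of book-profits minimum tax over mainline income levy: 89650 kr − 14615 kr = 75035 kr.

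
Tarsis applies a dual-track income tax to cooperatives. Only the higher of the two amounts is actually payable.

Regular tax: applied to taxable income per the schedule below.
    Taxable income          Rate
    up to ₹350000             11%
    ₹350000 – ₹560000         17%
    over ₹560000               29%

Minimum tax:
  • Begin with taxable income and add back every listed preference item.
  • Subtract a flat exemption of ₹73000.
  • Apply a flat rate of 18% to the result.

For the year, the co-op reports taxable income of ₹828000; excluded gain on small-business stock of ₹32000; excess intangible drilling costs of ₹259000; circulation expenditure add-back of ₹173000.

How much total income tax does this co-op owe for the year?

Minimum tax:
  Adjusted income: ₹828000 + ₹32000 + ₹259000 + ₹173000 = ₹1292000
  Less exemption ₹73000 → base ₹1219000
  ₹1219000 × 18% = ₹219420

Regular tax:
  ₹350000 × 11% = ₹38500
  ₹210000 × 17% = ₹35700
  ₹268000 × 29% = ₹77720
  → ₹151920

₹219420 > ₹151920, so the minimum tax is the binding amount.

₹219420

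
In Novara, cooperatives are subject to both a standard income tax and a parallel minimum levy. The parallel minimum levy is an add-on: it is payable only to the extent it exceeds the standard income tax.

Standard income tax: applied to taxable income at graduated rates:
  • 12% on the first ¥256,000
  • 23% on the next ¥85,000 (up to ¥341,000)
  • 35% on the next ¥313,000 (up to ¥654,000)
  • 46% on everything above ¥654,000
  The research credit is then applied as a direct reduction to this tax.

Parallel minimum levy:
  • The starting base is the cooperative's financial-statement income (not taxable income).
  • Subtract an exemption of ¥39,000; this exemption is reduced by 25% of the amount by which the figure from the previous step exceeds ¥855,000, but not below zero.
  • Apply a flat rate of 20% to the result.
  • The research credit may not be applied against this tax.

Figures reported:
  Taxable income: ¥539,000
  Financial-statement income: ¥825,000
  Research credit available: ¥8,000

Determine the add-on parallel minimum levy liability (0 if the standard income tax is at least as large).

¥45,630

Parallel minimum levy:
  Base (financial-statement income): ¥825,000
  Exemption: ¥825,000 ≤ ¥855,000, so full ¥39,000 applies
  Base: ¥825,000 − ¥39,000 = ¥786,000
  ¥786,000 × 20% = ¥157,200

Standard income tax:
  ¥256,000 × 12% = ¥30,720
  ¥85,000 × 23% = ¥19,550
  ¥198,000 × 35% = ¥69,300
  → ¥119,570
  Less research credit ¥8,000 → ¥111,570

Excess of parallel minimum levy over standard income tax: ¥157,200 − ¥111,570 = ¥45,630.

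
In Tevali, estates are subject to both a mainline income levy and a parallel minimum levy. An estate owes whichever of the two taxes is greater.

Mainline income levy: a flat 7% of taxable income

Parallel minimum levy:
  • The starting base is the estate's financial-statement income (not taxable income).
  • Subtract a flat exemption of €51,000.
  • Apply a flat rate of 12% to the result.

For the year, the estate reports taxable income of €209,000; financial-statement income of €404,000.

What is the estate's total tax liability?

€42,360

Parallel minimum levy:
  Base (financial-statement income): €404,000
  Less exemption €51,000 → base €353,000
  €353,000 × 12% = €42,360

Mainline income levy:
  €209,000 × 7% = €14,630

€42,360 > €14,630, so the parallel minimum levy is the binding amount.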